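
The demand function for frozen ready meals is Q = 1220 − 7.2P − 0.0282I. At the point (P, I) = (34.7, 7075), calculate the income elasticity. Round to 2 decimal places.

At P = 34.7, I = 7075: Q = 770.645.
Holding P constant, ∂Q/∂I = −0.0282.
η_I = (∂Q/∂I)·(I/Q) = -0.0282 × (7075/770.645) = -0.26.

-0.26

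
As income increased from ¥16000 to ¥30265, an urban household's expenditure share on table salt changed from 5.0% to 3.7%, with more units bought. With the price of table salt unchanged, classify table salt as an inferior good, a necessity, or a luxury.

necessity

Quantity rises but the budget share falls as income rises, so 0 < η < 1.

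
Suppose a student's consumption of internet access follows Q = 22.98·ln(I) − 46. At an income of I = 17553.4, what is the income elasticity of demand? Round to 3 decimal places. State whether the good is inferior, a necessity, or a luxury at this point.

At I = 17553.4: Q = 178.584.
dQ/dI = 22.98/I = 0.00130915 at this income.
η = (dQ/dI)·(I/Q) = 0.00130915 × (17553.4/178.584) = 0.129.
Since 0 < η < 1, the good is a necessity.

0.129 (necessity)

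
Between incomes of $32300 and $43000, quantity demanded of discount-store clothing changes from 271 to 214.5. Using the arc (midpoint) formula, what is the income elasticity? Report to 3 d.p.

ΔQ = 214.5 − 271 = -56.5; midpoint Q̄ = (271 + 214.5)/2 = 242.75.
ΔI = 43000 − 32300 = 10700; midpoint Ī = (32300 + 43000)/2 = 37650.
η = (ΔQ/Q̄) ÷ (ΔI/Ī) = (-56.5/242.75) ÷ (10700/37650) = -0.819.

-0.819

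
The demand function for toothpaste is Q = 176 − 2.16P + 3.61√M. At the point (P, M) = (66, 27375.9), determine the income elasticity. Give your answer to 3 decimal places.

0.473

At P = 66, M = 27375.9: Q = 630.738.
Holding P constant, ∂Q/∂M = 3.61/(2√M) = 0.0109092.
η_M = (∂Q/∂M)·(M/Q) = 0.0109092 × (27375.9/630.738) = 0.473.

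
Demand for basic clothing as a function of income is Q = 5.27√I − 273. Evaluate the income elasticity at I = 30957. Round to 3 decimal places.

At I = 30957: Q = 654.235.
dQ/dI = 5.27/(2√I) = 0.0149762 at this income.
η = (dQ/dI)·(I/Q) = 0.0149762 × (30957/654.235) = 0.709.

0.709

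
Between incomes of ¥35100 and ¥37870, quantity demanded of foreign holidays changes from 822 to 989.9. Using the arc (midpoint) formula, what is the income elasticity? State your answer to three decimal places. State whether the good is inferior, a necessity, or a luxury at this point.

2.441 (luxury)

ΔQ = 989.9 − 822 = 167.9; midpoint Q̄ = (822 + 989.9)/2 = 905.95.
ΔI = 37870 − 35100 = 2770; midpoint Ī = (35100 + 37870)/2 = 36485.
η = (ΔQ/Q̄) ÷ (ΔI/Ī) = (167.9/905.95) ÷ (2770/36485) = 2.441.
η > 1 ⇒ luxury.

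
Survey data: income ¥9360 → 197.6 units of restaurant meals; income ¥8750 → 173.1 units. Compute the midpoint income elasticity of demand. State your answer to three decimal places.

1.962

ΔQ = 173.1 − 197.6 = -24.5; midpoint Q̄ = (197.6 + 173.1)/2 = 185.35.
ΔI = 8750 − 9360 = -610; midpoint Ī = (9360 + 8750)/2 = 9055.
η = (ΔQ/Q̄) ÷ (ΔI/Ī) = (-24.5/185.35) ÷ (-610/9055) = 1.962.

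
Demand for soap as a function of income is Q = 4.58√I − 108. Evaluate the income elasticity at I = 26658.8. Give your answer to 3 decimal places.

0.584

At I = 26658.8: Q = 639.801.
dQ/dI = 4.58/(2√I) = 0.0140254 at this income.
η = (dQ/dI)·(I/Q) = 0.0140254 × (26658.8/639.801) = 0.584.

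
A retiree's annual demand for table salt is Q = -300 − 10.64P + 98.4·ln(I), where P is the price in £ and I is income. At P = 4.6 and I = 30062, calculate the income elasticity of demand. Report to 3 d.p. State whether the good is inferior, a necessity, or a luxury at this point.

At P = 4.6, I = 30062: Q = 665.660.
Holding P constant, ∂Q/∂I = 98.4/I = 0.00327324.
η_I = (∂Q/∂I)·(I/Q) = 0.00327324 × (30062/665.660) = 0.148.
Since 0 < η < 1, this is a necessity.

0.148 (necessity)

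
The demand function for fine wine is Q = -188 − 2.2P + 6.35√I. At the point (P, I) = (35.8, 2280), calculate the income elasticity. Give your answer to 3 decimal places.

4.159

At P = 35.8, I = 2280: Q = 36.448.
Holding P constant, ∂Q/∂I = 6.35/(2√I) = 0.0664931.
η_I = (∂Q/∂I)·(I/Q) = 0.0664931 × (2280/36.448) = 4.159.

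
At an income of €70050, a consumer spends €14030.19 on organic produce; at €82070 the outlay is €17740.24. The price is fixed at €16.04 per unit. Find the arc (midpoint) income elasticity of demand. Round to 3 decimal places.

1.478

With a constant price, Q₁ = 14030.19/16.04 = 874.700 and Q₂ = 17740.24/16.04 = 1106.000 (equivalently, work directly with expenditure since P cancels).
Midpoint %ΔQ = (17740.24 − 14030.19)/15885.22 = 0.23355; midpoint %ΔI = (82070 − 70050)/76060 = 0.15803.
η = 0.23355 / 0.15803 = 1.478.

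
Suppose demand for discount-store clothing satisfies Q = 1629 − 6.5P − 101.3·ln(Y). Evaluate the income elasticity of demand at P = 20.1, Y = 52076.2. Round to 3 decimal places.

At P = 20.1, Y = 52076.2: Q = 398.185.
Holding P constant, ∂Q/∂Y = -101.3/Y = -0.00194523.
η_Y = (∂Q/∂Y)·(Y/Q) = -0.00194523 × (52076.2/398.185) = -0.254.

-0.254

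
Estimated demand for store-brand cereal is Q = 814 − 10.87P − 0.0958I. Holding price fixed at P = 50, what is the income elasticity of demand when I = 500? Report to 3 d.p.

-0.215

At P = 50, I = 500: Q = 222.600.
Holding P constant, ∂Q/∂I = −0.0958.
η_I = (∂Q/∂I)·(I/Q) = -0.0958 × (500/222.600) = -0.215.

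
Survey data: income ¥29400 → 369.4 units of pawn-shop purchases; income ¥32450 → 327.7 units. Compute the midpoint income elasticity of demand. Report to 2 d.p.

ΔQ = 327.7 − 369.4 = -41.7; midpoint Q̄ = (369.4 + 327.7)/2 = 348.55.
ΔI = 32450 − 29400 = 3050; midpoint Ī = (29400 + 32450)/2 = 30925.
η = (ΔQ/Q̄) ÷ (ΔI/Ī) = (-41.7/348.55) ÷ (3050/30925) = -1.21.

-1.21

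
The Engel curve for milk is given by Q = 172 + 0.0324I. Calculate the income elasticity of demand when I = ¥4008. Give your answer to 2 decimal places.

At I = 4008: Q = 301.859.
dQ/dI = 0.0324.
η = (dQ/dI)·(I/Q) = 0.0324 × (4008/301.859) = 0.43.

0.43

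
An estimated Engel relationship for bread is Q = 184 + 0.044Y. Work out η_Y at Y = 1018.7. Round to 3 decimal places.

At Y = 1018.7: Q = 228.823.
dQ/dY = 0.044.
η = (dQ/dY)·(Y/Q) = 0.044 × (1018.7/228.823) = 0.196.

0.196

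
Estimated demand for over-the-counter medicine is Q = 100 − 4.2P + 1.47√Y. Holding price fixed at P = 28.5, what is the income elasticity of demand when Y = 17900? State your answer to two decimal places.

0.56

At P = 28.5, Y = 17900: Q = 176.973.
Holding P constant, ∂Q/∂Y = 1.47/(2√Y) = 0.00549365.
η_Y = (∂Q/∂Y)·(Y/Q) = 0.00549365 × (17900/176.973) = 0.56.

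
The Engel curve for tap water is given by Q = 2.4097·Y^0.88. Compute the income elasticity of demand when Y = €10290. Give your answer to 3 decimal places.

For Q = A·Y^β the income elasticity is constant and equal to β.
Here β = 0.88, so η = 0.880.

0.880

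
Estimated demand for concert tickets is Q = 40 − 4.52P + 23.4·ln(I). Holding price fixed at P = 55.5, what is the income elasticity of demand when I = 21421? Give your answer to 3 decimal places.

At P = 55.5, I = 21421: Q = 22.488.
Holding P constant, ∂Q/∂I = 23.4/I = 0.00109239.
η_I = (∂Q/∂I)·(I/Q) = 0.00109239 × (21421/22.488) = 1.041.

1.041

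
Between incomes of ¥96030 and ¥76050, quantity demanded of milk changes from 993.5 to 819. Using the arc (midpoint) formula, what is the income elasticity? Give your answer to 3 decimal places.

0.829

ΔQ = 819 − 993.5 = -174.5; midpoint Q̄ = (993.5 + 819)/2 = 906.25.
ΔI = 76050 − 96030 = -19980; midpoint Ī = (96030 + 76050)/2 = 86040.
η = (ΔQ/Q̄) ÷ (ΔI/Ī) = (-174.5/906.25) ÷ (-19980/86040) = 0.829.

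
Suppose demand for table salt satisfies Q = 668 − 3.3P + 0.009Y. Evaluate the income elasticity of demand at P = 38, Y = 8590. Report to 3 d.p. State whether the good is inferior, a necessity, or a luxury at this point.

At P = 38, Y = 8590: Q = 619.910.
Holding P constant, ∂Q/∂Y = 0.009.
η_Y = (∂Q/∂Y)·(Y/Q) = 0.009 × (8590/619.910) = 0.125.
Since 0 < η < 1, this is a necessity.

0.125 (necessity)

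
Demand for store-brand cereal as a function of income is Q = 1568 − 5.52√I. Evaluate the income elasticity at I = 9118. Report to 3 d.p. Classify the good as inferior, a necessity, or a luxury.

-0.253 (inferior good)

At I = 9118: Q = 1040.905.
dQ/dI = -5.52/(2√I) = -0.0289041 at this income.
η = (dQ/dI)·(I/Q) = -0.0289041 × (9118/1040.905) = -0.253.
Since η < 0, the good is an inferior good.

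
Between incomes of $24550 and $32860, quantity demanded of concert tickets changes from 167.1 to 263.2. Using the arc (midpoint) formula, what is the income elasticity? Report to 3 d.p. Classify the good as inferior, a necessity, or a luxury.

1.543 (luxury)

ΔQ = 263.2 − 167.1 = 96.1; midpoint Q̄ = (167.1 + 263.2)/2 = 215.15.
ΔI = 32860 − 24550 = 8310; midpoint Ī = (24550 + 32860)/2 = 28705.
η = (ΔQ/Q̄) ÷ (ΔI/Ī) = (96.1/215.15) ÷ (8310/28705) = 1.543.
η > 1 ⇒ luxury.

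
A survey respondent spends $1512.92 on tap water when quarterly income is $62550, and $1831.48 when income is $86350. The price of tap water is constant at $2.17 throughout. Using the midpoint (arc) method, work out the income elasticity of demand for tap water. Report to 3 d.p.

0.596

With a constant price, Q₁ = 1512.92/2.17 = 697.198 and Q₂ = 1831.48/2.17 = 844.000 (equivalently, work directly with expenditure since P cancels).
Midpoint %ΔQ = (1831.48 − 1512.92)/1672.20 = 0.19050; midpoint %ΔI = (86350 − 62550)/74450 = 0.31968.
η = 0.19050 / 0.31968 = 0.596.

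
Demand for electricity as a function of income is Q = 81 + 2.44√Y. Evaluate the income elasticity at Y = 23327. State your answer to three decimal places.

0.411

At Y = 23327: Q = 453.666.
dQ/dY = 2.44/(2√Y) = 0.00798786 at this income.
η = (dQ/dY)·(Y/Q) = 0.00798786 × (23327/453.666) = 0.411.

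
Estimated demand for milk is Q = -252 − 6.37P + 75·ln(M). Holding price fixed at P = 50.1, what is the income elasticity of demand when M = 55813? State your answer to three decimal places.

0.302

At P = 50.1, M = 55813: Q = 248.595.
Holding P constant, ∂Q/∂M = 75/M = 0.00134377.
η_M = (∂Q/∂M)·(M/Q) = 0.00134377 × (55813/248.595) = 0.302.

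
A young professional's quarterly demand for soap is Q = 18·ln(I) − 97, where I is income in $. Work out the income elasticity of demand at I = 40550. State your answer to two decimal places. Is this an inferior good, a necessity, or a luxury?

At I = 40550: Q = 93.985.
dQ/dI = 18/I = 0.000443896 at this income.
η = (dQ/dI)·(I/Q) = 0.000443896 × (40550/93.985) = 0.19.
Since 0 < η < 1, the good is a necessity.

0.19 (necessity)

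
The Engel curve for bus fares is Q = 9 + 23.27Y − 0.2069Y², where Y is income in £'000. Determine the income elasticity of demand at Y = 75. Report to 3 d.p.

At Y = 75: Q = 590.4375.
dQ/dY = 23.27 − 0.4138Y = -7.76500.
η = (dQ/dY)·(Y/Q) = -7.76500 × (75/590.4375) = -0.986.

-0.986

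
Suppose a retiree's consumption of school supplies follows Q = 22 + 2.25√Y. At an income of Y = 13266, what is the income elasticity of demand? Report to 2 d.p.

At Y = 13266: Q = 281.151.
dQ/dY = 2.25/(2√Y) = 0.00976748 at this income.
η = (dQ/dY)·(Y/Q) = 0.00976748 × (13266/281.151) = 0.46.

0.46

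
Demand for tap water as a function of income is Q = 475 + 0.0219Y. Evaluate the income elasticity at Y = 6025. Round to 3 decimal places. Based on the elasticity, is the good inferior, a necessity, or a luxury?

At Y = 6025: Q = 606.948.
dQ/dY = 0.0219.
η = (dQ/dY)·(Y/Q) = 0.0219 × (6025/606.948) = 0.217.
Since 0 < η < 1, the good is a necessity.

0.217 (necessity)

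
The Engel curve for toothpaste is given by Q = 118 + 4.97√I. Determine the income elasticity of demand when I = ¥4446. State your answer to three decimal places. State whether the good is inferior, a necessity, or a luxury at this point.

0.369 (necessity)

At I = 4446: Q = 449.391.
dQ/dI = 4.97/(2√I) = 0.0372685 at this income.
η = (dQ/dI)·(I/Q) = 0.0372685 × (4446/449.391) = 0.369.
Since 0 < η < 1, the good is a necessity.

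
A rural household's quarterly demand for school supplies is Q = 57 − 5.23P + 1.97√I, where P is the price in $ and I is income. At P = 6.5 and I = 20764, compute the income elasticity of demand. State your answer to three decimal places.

0.463

At P = 6.5, I = 20764: Q = 306.876.
Holding P constant, ∂Q/∂I = 1.97/(2√I) = 0.00683566.
η_I = (∂Q/∂I)·(I/Q) = 0.00683566 × (20764/306.876) = 0.463.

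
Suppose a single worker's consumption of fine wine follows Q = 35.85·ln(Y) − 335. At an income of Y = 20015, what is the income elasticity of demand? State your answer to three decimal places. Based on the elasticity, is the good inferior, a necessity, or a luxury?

1.787 (luxury)

At Y = 20015: Q = 20.067.
dQ/dY = 35.85/Y = 0.00179116 at this income.
η = (dQ/dY)·(Y/Q) = 0.00179116 × (20015/20.067) = 1.787.
Since η > 1, the good is a luxury.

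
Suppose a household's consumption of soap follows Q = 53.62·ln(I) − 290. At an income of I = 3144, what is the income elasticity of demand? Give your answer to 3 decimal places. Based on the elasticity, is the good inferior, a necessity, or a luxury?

At I = 3144: Q = 141.815.
dQ/dI = 53.62/I = 0.0170547 at this income.
η = (dQ/dI)·(I/Q) = 0.0170547 × (3144/141.815) = 0.378.
Since 0 < η < 1, the good is a necessity.

0.378 (necessity)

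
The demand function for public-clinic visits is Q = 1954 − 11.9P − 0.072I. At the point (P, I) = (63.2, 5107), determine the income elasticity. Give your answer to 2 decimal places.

-0.44

At P = 63.2, I = 5107: Q = 834.216.
Holding P constant, ∂Q/∂I = −0.072.
η_I = (∂Q/∂I)·(I/Q) = -0.072 × (5107/834.216) = -0.44.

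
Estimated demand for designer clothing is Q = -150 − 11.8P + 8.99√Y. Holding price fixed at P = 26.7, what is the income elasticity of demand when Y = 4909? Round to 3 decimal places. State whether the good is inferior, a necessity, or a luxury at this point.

At P = 26.7, Y = 4909: Q = 164.818.
Holding P constant, ∂Q/∂Y = 8.99/(2√Y) = 0.0641554.
η_Y = (∂Q/∂Y)·(Y/Q) = 0.0641554 × (4909/164.818) = 1.911.
Since η > 1, this is a luxury.

1.911 (luxury)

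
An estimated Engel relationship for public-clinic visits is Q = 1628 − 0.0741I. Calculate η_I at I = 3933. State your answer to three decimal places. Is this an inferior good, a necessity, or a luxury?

At I = 3933: Q = 1336.565.
dQ/dI = −0.0741.
η = (dQ/dI)·(I/Q) = -0.0741 × (3933/1336.565) = -0.218.
Since η < 0, the good is an inferior good.

-0.218 (inferior good)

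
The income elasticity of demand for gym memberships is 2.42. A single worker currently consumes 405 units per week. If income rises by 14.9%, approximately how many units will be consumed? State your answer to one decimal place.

551.0

%ΔQ ≈ η × %ΔI = 2.42 × 14.9% = 36.058%.
New Q ≈ 405 × (1 + 0.36058) = 551.0.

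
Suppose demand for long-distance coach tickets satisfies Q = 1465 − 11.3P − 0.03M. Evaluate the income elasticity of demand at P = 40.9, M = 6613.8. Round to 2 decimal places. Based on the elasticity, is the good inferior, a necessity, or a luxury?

-0.25 (inferior good)

At P = 40.9, M = 6613.8: Q = 804.416.
Holding P constant, ∂Q/∂M = −0.03.
η_M = (∂Q/∂M)·(M/Q) = -0.03 × (6613.8/804.416) = -0.25.
Since η < 0, this is an inferior good.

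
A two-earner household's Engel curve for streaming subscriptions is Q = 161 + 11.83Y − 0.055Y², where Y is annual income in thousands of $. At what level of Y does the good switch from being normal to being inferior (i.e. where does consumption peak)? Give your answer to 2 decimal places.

107.55

dQ/dY = 11.83 − 0.11Y.
The good is inferior where dQ/dY < 0. Setting dQ/dY = 0 gives Y = 11.83 / 0.11 = 107.55.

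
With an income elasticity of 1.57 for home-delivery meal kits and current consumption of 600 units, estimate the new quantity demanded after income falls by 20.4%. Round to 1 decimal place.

%ΔQ ≈ η × %ΔI = 1.57 × (-20.4%) = -32.028%.
New Q ≈ 600 × (1 − 0.32028) = 407.8.

407.8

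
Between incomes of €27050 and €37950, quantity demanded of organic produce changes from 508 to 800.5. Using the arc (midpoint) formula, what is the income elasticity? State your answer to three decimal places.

1.333

ΔQ = 800.5 − 508 = 292.5; midpoint Q̄ = (508 + 800.5)/2 = 654.25.
ΔI = 37950 − 27050 = 10900; midpoint Ī = (27050 + 37950)/2 = 32500.
η = (ΔQ/Q̄) ÷ (ΔI/Ī) = (292.5/654.25) ÷ (10900/32500) = 1.333.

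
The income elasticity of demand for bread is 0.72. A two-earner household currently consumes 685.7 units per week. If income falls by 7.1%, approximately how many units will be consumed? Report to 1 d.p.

%ΔQ ≈ η × %ΔI = 0.72 × (-7.1%) = -5.112%.
New Q ≈ 685.7 × (1 − 0.05112) = 650.6.

650.6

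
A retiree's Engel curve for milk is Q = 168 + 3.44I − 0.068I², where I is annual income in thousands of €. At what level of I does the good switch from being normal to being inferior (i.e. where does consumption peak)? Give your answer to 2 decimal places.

25.29

dQ/dI = 3.44 − 0.136I.
The good is inferior where dQ/dI < 0. Setting dQ/dI = 0 gives I = 3.44 / 0.136 = 25.29.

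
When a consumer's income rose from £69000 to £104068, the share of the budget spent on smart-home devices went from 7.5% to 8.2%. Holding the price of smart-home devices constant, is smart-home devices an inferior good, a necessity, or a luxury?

luxury

The budget share rises as income rises, so η > 1.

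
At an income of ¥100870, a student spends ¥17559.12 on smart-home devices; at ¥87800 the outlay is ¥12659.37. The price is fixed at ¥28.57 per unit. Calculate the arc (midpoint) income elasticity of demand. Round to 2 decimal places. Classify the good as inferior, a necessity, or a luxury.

With a constant price, Q₁ = 17559.12/28.57 = 614.600 and Q₂ = 12659.37/28.57 = 443.100 (equivalently, work directly with expenditure since P cancels).
Midpoint %ΔQ = (12659.37 − 17559.12)/15109.25 = -0.32429; midpoint %ΔI = (87800 − 100870)/94335 = -0.13855.
η = -0.32429 / -0.13855 = 2.34.
η > 1 ⇒ luxury.

2.34 (luxury)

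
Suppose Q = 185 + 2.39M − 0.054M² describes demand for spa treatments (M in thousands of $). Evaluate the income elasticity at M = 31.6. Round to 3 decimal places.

-0.156

At M = 31.6: Q = 206.6018.
dQ/dM = 2.39 − 0.108M = -1.02280.
η = (dQ/dM)·(M/Q) = -1.02280 × (31.6/206.6018) = -0.156.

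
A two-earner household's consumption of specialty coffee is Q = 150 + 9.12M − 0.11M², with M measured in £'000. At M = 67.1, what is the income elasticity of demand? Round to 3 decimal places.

At M = 67.1: Q = 266.6869.
dQ/dM = 9.12 − 0.22M = -5.64200.
η = (dQ/dM)·(M/Q) = -5.64200 × (67.1/266.6869) = -1.420.

-1.420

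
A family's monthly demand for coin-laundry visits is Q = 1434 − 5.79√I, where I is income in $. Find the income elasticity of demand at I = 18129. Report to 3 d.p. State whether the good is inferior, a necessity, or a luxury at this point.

-0.596 (inferior good)

At I = 18129: Q = 654.411.
dQ/dI = -5.79/(2√I) = -0.0215011 at this income.
η = (dQ/dI)·(I/Q) = -0.0215011 × (18129/654.411) = -0.596.
Since η < 0, the good is an inferior good.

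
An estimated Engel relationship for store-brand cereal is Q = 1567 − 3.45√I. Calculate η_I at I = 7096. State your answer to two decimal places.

-0.11

At I = 7096: Q = 1276.380.
dQ/dI = -3.45/(2√I) = -0.0204778 at this income.
η = (dQ/dI)·(I/Q) = -0.0204778 × (7096/1276.380) = -0.11.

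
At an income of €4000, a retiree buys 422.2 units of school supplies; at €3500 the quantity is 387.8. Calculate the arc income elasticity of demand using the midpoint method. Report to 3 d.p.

ΔQ = 387.8 − 422.2 = -34.4; midpoint Q̄ = (422.2 + 387.8)/2 = 405.
ΔI = 3500 − 4000 = -500; midpoint Ī = (4000 + 3500)/2 = 3750.
η = (ΔQ/Q̄) ÷ (ΔI/Ī) = (-34.4/405) ÷ (-500/3750) = 0.637.

0.637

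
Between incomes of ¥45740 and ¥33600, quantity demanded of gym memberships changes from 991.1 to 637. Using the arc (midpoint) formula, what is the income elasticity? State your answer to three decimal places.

ΔQ = 637 − 991.1 = -354.1; midpoint Q̄ = (991.1 + 637)/2 = 814.05.
ΔI = 33600 − 45740 = -12140; midpoint Ī = (45740 + 33600)/2 = 39670.
η = (ΔQ/Q̄) ÷ (ΔI/Ī) = (-354.1/814.05) ÷ (-12140/39670) = 1.421.

1.421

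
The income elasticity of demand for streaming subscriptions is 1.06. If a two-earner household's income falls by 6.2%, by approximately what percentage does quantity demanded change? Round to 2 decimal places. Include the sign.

-6.57%

%ΔQ ≈ η × %ΔI = 1.06 × (-6.2%) = -6.57%.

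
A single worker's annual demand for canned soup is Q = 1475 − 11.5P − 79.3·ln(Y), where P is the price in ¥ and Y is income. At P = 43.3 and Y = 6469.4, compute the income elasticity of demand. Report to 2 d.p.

-0.28

At P = 43.3, Y = 6469.4: Q = 281.205.
Holding P constant, ∂Q/∂Y = -79.3/Y = -0.0122577.
η_Y = (∂Q/∂Y)·(Y/Q) = -0.0122577 × (6469.4/281.205) = -0.28.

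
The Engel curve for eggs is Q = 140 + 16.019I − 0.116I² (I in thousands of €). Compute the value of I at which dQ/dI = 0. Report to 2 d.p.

69.05

dQ/dI = 16.019 − 0.232I.
The good is inferior where dQ/dI < 0. Setting dQ/dI = 0 gives I = 16.019 / 0.232 = 69.05.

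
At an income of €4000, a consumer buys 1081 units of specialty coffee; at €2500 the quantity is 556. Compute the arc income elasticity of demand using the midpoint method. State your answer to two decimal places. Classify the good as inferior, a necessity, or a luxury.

1.39 (luxury)

ΔQ = 556 − 1081 = -525; midpoint Q̄ = (1081 + 556)/2 = 818.5.
ΔI = 2500 − 4000 = -1500; midpoint Ī = (4000 + 2500)/2 = 3250.
η = (ΔQ/Q̄) ÷ (ΔI/Ī) = (-525/818.5) ÷ (-1500/3250) = 1.39.
η > 1 ⇒ luxury.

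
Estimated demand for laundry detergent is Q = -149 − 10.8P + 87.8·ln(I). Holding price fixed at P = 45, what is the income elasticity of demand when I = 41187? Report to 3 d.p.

At P = 45, I = 41187: Q = 297.952.
Holding P constant, ∂Q/∂I = 87.8/I = 0.00213174.
η_I = (∂Q/∂I)·(I/Q) = 0.00213174 × (41187/297.952) = 0.295.

0.295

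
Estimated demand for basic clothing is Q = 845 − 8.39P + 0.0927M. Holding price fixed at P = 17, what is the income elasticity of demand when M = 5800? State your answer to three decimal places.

0.434

At P = 17, M = 5800: Q = 1240.030.
Holding P constant, ∂Q/∂M = 0.0927.
η_M = (∂Q/∂M)·(M/Q) = 0.0927 × (5800/1240.030) = 0.434.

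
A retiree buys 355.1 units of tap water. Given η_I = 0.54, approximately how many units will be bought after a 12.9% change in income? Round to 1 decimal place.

379.8

%ΔQ ≈ η × %ΔI = 0.54 × 12.9% = 6.966%.
New Q ≈ 355.1 × (1 + 0.06966) = 379.8.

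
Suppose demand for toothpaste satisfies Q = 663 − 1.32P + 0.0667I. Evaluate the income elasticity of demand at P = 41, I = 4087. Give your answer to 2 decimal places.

0.31

At P = 41, I = 4087: Q = 881.483.
Holding P constant, ∂Q/∂I = 0.0667.
η_I = (∂Q/∂I)·(I/Q) = 0.0667 × (4087/881.483) = 0.31.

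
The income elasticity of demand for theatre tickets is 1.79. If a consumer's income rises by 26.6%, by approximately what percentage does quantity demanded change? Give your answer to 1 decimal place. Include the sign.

47.6%

%ΔQ ≈ η × %ΔI = 1.79 × 26.6% = 47.6%.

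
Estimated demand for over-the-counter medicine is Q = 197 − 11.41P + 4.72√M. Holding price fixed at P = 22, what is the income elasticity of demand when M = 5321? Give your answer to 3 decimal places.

At P = 22, M = 5321: Q = 290.281.
Holding P constant, ∂Q/∂M = 4.72/(2√M) = 0.0323531.
η_M = (∂Q/∂M)·(M/Q) = 0.0323531 × (5321/290.281) = 0.593.

0.593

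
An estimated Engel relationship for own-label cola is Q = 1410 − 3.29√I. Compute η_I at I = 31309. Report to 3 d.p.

-0.352

At I = 31309: Q = 827.856.
dQ/dI = -3.29/(2√I) = -0.00929675 at this income.
η = (dQ/dI)·(I/Q) = -0.00929675 × (31309/827.856) = -0.352.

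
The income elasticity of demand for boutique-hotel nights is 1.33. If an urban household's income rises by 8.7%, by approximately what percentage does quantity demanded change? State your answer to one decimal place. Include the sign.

%ΔQ ≈ η × %ΔI = 1.33 × 8.7% = 11.6%.

11.6%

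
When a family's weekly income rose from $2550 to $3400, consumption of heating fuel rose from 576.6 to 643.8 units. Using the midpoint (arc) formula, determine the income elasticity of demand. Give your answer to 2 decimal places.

0.39

ΔQ = 643.8 − 576.6 = 67.2; midpoint Q̄ = (576.6 + 643.8)/2 = 610.2.
ΔI = 3400 − 2550 = 850; midpoint Ī = (2550 + 3400)/2 = 2975.
η = (ΔQ/Q̄) ÷ (ΔI/Ī) = (67.2/610.2) ÷ (850/2975) = 0.39.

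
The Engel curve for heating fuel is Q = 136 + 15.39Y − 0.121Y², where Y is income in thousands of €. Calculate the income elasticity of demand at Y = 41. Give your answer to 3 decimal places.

0.398

At Y = 41: Q = 563.5890.
dQ/dY = 15.39 − 0.242Y = 5.46800.
η = (dQ/dY)·(Y/Q) = 5.46800 × (41/563.5890) = 0.398.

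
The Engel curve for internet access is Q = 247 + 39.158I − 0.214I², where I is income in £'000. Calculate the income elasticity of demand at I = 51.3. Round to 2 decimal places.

0.52

At I = 51.3: Q = 1692.6237.
dQ/dI = 39.158 − 0.428I = 17.20160.
η = (dQ/dI)·(I/Q) = 17.20160 × (51.3/1692.6237) = 0.52.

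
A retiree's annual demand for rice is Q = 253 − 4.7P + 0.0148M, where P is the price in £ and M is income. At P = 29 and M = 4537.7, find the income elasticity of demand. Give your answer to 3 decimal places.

At P = 29, M = 4537.7: Q = 183.858.
Holding P constant, ∂Q/∂M = 0.0148.
η_M = (∂Q/∂M)·(M/Q) = 0.0148 × (4537.7/183.858) = 0.365.

0.365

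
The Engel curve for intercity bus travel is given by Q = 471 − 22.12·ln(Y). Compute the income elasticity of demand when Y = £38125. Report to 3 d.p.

At Y = 38125: Q = 237.664.
dQ/dY = -22.12/Y = -0.000580197 at this income.
η = (dQ/dY)·(Y/Q) = -0.000580197 × (38125/237.664) = -0.093.

-0.093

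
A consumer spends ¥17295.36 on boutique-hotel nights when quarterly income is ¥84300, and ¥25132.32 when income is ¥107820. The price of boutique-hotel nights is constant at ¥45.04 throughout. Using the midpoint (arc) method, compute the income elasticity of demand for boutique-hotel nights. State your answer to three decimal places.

1.509

With a constant price, Q₁ = 17295.36/45.04 = 384.000 and Q₂ = 25132.32/45.04 = 558.000 (equivalently, work directly with expenditure since P cancels).
Midpoint %ΔQ = (25132.32 − 17295.36)/21213.84 = 0.36943; midpoint %ΔI = (107820 − 84300)/96060 = 0.24485.
η = 0.36943 / 0.24485 = 1.509.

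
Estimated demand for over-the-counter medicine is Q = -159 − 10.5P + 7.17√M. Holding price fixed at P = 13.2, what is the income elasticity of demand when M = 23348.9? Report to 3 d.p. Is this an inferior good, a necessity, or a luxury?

0.686 (necessity)

At P = 13.2, M = 23348.9: Q = 798.001.
Holding P constant, ∂Q/∂M = 7.17/(2√M) = 0.0234615.
η_M = (∂Q/∂M)·(M/Q) = 0.0234615 × (23348.9/798.001) = 0.686.
Since 0 < η < 1, this is a necessity.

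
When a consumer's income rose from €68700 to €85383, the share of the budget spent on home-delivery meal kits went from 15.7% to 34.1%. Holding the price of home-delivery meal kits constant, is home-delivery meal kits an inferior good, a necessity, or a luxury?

luxury

The budget share rises as income rises, so η > 1.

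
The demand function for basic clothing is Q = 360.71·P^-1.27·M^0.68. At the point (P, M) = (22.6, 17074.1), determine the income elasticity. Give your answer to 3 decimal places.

For a multiplicative demand Q = A·P^α·M^β, the income elasticity is β everywhere.
Here β = 0.68, so η = 0.680.

0.680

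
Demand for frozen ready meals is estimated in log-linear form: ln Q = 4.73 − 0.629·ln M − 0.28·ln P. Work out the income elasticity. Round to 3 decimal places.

-0.629

In a log-linear demand, the coefficient on ln M is the income elasticity.
So η = -0.629.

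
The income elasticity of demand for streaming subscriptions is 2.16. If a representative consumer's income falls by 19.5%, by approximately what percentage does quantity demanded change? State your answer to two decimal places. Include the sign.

%ΔQ ≈ η × %ΔI = 2.16 × (-19.5%) = -42.12%.

-42.12%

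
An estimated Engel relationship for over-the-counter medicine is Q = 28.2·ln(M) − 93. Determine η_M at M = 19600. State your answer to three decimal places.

0.152

At M = 19600: Q = 185.709.
dQ/dM = 28.2/M = 0.00143878 at this income.
η = (dQ/dM)·(M/Q) = 0.00143878 × (19600/185.709) = 0.152.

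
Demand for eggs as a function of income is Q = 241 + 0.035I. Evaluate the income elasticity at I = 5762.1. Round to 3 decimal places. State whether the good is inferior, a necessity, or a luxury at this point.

At I = 5762.1: Q = 442.674.
dQ/dI = 0.035.
η = (dQ/dI)·(I/Q) = 0.035 × (5762.1/442.674) = 0.456.
Since 0 < η < 1, the good is a necessity.

0.456 (necessity)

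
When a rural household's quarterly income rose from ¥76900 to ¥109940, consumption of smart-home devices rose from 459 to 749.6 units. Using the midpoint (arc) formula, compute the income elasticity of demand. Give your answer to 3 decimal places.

1.360

ΔQ = 749.6 − 459 = 290.6; midpoint Q̄ = (459 + 749.6)/2 = 604.3.
ΔI = 109940 − 76900 = 33040; midpoint Ī = (76900 + 109940)/2 = 93420.
η = (ΔQ/Q̄) ÷ (ΔI/Ī) = (290.6/604.3) ÷ (33040/93420) = 1.360.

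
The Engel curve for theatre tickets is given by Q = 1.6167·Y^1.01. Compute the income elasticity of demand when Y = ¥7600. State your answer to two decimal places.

For Q = A·Y^β the income elasticity is constant and equal to β.
Here β = 1.01, so η = 1.01.

1.01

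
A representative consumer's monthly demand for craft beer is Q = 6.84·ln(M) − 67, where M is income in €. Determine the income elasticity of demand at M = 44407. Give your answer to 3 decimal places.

At M = 44407: Q = 6.196.
dQ/dM = 6.84/M = 0.00015403 at this income.
η = (dQ/dM)·(M/Q) = 0.00015403 × (44407/6.196) = 1.104.

1.104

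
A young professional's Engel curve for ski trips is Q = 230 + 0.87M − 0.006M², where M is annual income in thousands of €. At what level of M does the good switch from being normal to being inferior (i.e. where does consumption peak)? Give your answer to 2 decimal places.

72.50

dQ/dM = 0.87 − 0.012M.
The good is inferior where dQ/dM < 0. Setting dQ/dM = 0 gives M = 0.87 / 0.012 = 72.50.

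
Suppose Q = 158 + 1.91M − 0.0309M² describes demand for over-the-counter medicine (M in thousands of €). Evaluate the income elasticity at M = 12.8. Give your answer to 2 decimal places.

At M = 12.8: Q = 177.3853.
dQ/dM = 1.91 − 0.0618M = 1.11896.
η = (dQ/dM)·(M/Q) = 1.11896 × (12.8/177.3853) = 0.08.

0.08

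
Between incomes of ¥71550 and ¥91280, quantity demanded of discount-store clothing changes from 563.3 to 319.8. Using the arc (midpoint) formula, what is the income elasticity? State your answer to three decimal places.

ΔQ = 319.8 − 563.3 = -243.5; midpoint Q̄ = (563.3 + 319.8)/2 = 441.55.
ΔI = 91280 − 71550 = 19730; midpoint Ī = (71550 + 91280)/2 = 81415.
η = (ΔQ/Q̄) ÷ (ΔI/Ī) = (-243.5/441.55) ÷ (19730/81415) = -2.276.

-2.276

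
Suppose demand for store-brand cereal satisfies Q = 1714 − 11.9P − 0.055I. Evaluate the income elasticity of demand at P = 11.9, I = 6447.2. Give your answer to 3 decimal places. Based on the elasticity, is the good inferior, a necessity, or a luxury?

-0.291 (inferior good)

At P = 11.9, I = 6447.2: Q = 1217.794.
Holding P constant, ∂Q/∂I = −0.055.
η_I = (∂Q/∂I)·(I/Q) = -0.055 × (6447.2/1217.794) = -0.291.
Since η < 0, this is an inferior good.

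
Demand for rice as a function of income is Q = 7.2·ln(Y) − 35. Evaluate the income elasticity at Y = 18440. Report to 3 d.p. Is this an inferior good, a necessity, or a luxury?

At Y = 18440: Q = 35.720.
dQ/dY = 7.2/Y = 0.000390456 at this income.
η = (dQ/dY)·(Y/Q) = 0.000390456 × (18440/35.720) = 0.202.
Since 0 < η < 1, the good is a necessity.

0.202 (necessity)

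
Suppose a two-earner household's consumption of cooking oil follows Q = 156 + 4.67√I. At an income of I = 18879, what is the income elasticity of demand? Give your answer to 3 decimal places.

At I = 18879: Q = 797.662.
dQ/dI = 4.67/(2√I) = 0.0169941 at this income.
η = (dQ/dI)·(I/Q) = 0.0169941 × (18879/797.662) = 0.402.

0.402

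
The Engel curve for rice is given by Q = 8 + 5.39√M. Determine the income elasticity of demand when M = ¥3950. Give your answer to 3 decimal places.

At M = 3950: Q = 346.756.
dQ/dM = 5.39/(2√M) = 0.0428805 at this income.
η = (dQ/dM)·(M/Q) = 0.0428805 × (3950/346.756) = 0.488.

0.488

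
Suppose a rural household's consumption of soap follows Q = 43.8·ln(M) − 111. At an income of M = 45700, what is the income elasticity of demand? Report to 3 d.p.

0.122

At M = 45700: Q = 358.968.
dQ/dM = 43.8/M = 0.000958425 at this income.
η = (dQ/dM)·(M/Q) = 0.000958425 × (45700/358.968) = 0.122.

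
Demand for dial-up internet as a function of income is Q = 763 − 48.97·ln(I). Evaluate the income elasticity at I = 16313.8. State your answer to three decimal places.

-0.170

At I = 16313.8: Q = 288.002.
dQ/dI = -48.97/I = -0.00300175 at this income.
η = (dQ/dI)·(I/Q) = -0.00300175 × (16313.8/288.002) = -0.170.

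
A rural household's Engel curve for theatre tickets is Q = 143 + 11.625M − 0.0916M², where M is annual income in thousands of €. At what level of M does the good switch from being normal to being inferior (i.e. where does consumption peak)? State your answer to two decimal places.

dQ/dM = 11.625 − 0.1832M.
The good is inferior where dQ/dM < 0. Setting dQ/dM = 0 gives M = 11.625 / 0.1832 = 63.46.

63.46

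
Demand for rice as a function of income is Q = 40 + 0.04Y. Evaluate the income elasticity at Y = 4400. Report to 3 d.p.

0.815

At Y = 4400: Q = 216.000.
dQ/dY = 0.04.
η = (dQ/dY)·(Y/Q) = 0.04 × (4400/216.000) = 0.815.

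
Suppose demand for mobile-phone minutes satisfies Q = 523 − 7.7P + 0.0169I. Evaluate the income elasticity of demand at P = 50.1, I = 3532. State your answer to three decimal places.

At P = 50.1, I = 3532: Q = 196.921.
Holding P constant, ∂Q/∂I = 0.0169.
η_I = (∂Q/∂I)·(I/Q) = 0.0169 × (3532/196.921) = 0.303.

0.303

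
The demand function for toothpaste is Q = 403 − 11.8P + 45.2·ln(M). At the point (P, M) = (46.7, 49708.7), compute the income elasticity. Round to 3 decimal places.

0.133

At P = 46.7, M = 49708.7: Q = 340.730.
Holding P constant, ∂Q/∂M = 45.2/M = 0.000909298.
η_M = (∂Q/∂M)·(M/Q) = 0.000909298 × (49708.7/340.730) = 0.133.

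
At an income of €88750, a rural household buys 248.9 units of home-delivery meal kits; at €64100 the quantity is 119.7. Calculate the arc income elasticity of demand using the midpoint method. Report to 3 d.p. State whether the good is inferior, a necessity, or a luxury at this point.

ΔQ = 119.7 − 248.9 = -129.2; midpoint Q̄ = (248.9 + 119.7)/2 = 184.3.
ΔI = 64100 − 88750 = -24650; midpoint Ī = (88750 + 64100)/2 = 76425.
η = (ΔQ/Q̄) ÷ (ΔI/Ī) = (-129.2/184.3) ÷ (-24650/76425) = 2.173.
η > 1 ⇒ luxury.

2.173 (luxury)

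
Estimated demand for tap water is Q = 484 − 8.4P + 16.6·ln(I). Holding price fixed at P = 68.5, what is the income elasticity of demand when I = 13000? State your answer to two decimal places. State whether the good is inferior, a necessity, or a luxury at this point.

At P = 68.5, I = 13000: Q = 65.847.
Holding P constant, ∂Q/∂I = 16.6/I = 0.00127692.
η_I = (∂Q/∂I)·(I/Q) = 0.00127692 × (13000/65.847) = 0.25.
Since 0 < η < 1, this is a necessity.

0.25 (necessity)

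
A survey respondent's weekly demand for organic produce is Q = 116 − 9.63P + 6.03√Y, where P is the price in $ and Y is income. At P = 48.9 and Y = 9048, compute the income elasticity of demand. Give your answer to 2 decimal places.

1.31

At P = 48.9, Y = 9048: Q = 218.672.
Holding P constant, ∂Q/∂Y = 6.03/(2√Y) = 0.0316965.
η_Y = (∂Q/∂Y)·(Y/Q) = 0.0316965 × (9048/218.672) = 1.31.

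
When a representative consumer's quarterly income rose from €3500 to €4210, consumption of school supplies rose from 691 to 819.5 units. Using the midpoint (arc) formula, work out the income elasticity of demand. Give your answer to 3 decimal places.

0.924

ΔQ = 819.5 − 691 = 128.5; midpoint Q̄ = (691 + 819.5)/2 = 755.25.
ΔI = 4210 − 3500 = 710; midpoint Ī = (3500 + 4210)/2 = 3855.
η = (ΔQ/Q̄) ÷ (ΔI/Ī) = (128.5/755.25) ÷ (710/3855) = 0.924.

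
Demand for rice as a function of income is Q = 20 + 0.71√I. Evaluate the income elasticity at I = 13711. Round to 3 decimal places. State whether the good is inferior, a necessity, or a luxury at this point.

0.403 (necessity)

At I = 13711: Q = 103.137.
dQ/dI = 0.71/(2√I) = 0.00303175 at this income.
η = (dQ/dI)·(I/Q) = 0.00303175 × (13711/103.137) = 0.403.
Since 0 < η < 1, the good is a necessity.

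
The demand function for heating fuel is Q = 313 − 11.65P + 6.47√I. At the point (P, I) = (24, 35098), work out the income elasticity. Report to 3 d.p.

At P = 24, I = 35098: Q = 1245.520.
Holding P constant, ∂Q/∂I = 6.47/(2√I) = 0.0172676.
η_I = (∂Q/∂I)·(I/Q) = 0.0172676 × (35098/1245.520) = 0.487.

0.487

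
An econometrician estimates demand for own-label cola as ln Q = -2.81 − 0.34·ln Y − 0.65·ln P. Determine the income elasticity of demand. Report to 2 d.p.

-0.34

In a log-linear demand, the coefficient on ln Y is the income elasticity.
So η = -0.34.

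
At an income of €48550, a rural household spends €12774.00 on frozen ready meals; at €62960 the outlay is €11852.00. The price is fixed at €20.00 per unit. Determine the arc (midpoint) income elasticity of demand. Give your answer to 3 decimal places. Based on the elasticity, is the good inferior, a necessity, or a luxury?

With a constant price, Q₁ = 12774.00/20.00 = 638.700 and Q₂ = 11852.00/20.00 = 592.600 (equivalently, work directly with expenditure since P cancels).
Midpoint %ΔQ = (11852.00 − 12774.00)/12313.00 = -0.07488; midpoint %ΔI = (62960 − 48550)/55755 = 0.25845.
η = -0.07488 / 0.25845 = -0.290.
η < 0 ⇒ inferior good.

-0.290 (inferior good)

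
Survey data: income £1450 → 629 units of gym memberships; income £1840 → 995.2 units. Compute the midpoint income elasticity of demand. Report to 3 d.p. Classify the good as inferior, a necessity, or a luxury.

1.902 (luxury)

ΔQ = 995.2 − 629 = 366.2; midpoint Q̄ = (629 + 995.2)/2 = 812.1.
ΔI = 1840 − 1450 = 390; midpoint Ī = (1450 + 1840)/2 = 1645.
η = (ΔQ/Q̄) ÷ (ΔI/Ī) = (366.2/812.1) ÷ (390/1645) = 1.902.
η > 1 ⇒ luxury.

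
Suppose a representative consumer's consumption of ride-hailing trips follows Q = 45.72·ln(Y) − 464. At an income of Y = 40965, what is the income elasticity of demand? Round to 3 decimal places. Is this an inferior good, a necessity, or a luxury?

2.120 (luxury)

At Y = 40965: Q = 21.568.
dQ/dY = 45.72/Y = 0.00111607 at this income.
η = (dQ/dY)·(Y/Q) = 0.00111607 × (40965/21.568) = 2.120.
Since η > 1, the good is a luxury.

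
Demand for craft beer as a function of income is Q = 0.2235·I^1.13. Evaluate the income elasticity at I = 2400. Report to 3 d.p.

For Q = A·I^β the income elasticity is constant and equal to β.
Here β = 1.13, so η = 1.130.

1.130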